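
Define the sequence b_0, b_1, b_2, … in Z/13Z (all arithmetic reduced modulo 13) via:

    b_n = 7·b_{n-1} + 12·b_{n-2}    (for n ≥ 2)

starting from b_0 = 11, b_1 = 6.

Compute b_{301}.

b_2 = 7·6 + 12·11 = 5
b_3 = 7·5 + 12·6 = 3
b_4 = 7·3 + 12·5 = 3
b_5 = 7·3 + 12·3 = 5
b_6 = 7·5 + 12·3 = 6
b_7 = 7·6 + 12·5 = 11
b_8 = 7·11 + 12·6 = 6
(b_7, b_8) = (11, 6) = (b_0, b_1), so the sequence has period 7.
301 ≡ 0 (mod 7), hence b_301 = b_0 = 11.

11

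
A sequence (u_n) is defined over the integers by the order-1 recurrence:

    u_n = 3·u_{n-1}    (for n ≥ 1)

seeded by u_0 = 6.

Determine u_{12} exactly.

3188646

u_1 = 3·6 = 18
u_2 = 3·18 = 54
u_3 = 3·54 = 162
u_4 = 3·162 = 486
u_5 = 3·486 = 1458
u_6 = 3·1458 = 4374
u_7 = 3·4374 = 13122
u_8 = 3·13122 = 39366
u_9 = 3·39366 = 118098
u_10 = 3·118098 = 354294
u_11 = 3·354294 = 1062882
u_12 = 3·1062882 = 3188646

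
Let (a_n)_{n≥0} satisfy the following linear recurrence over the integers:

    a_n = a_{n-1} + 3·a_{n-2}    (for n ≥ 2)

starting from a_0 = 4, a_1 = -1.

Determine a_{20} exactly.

a_2 = 1·-1 + 3·4 = 11
a_3 = 1·11 + 3·-1 = 8
a_4 = 1·8 + 3·11 = 41
a_5 = 1·41 + 3·8 = 65
a_6 = 1·65 + 3·41 = 188
a_7 = 1·188 + 3·65 = 383
a_8 = 1·383 + 3·188 = 947
a_9 = 1·947 + 3·383 = 2096
a_10 = 1·2096 + 3·947 = 4937
a_11 = 1·4937 + 3·2096 = 11225
a_12 = 1·11225 + 3·4937 = 26036
a_13 = 1·26036 + 3·11225 = 59711
a_14 = 1·59711 + 3·26036 = 137819
a_15 = 1·137819 + 3·59711 = 316952
a_16 = 1·316952 + 3·137819 = 730409
a_17 = 1·730409 + 3·316952 = 1681265
a_18 = 1·1681265 + 3·730409 = 3872492
a_19 = 1·3872492 + 3·1681265 = 8916287
a_20 = 1·8916287 + 3·3872492 = 20533763

20533763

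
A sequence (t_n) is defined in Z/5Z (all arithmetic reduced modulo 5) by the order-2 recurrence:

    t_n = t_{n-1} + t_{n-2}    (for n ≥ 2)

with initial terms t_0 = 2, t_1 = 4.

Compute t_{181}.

t_2 = 1·4 + 1·2 = 1
t_3 = 1·1 + 1·4 = 0
t_4 = 1·0 + 1·1 = 1
t_5 = 1·1 + 1·0 = 1
t_6 = 1·1 + 1·1 = 2
t_7 = 1·2 + 1·1 = 3
t_8 = 1·3 + 1·2 = 0
t_9 = 1·0 + 1·3 = 3
t_10 = 1·3 + 1·0 = 3
t_11 = 1·3 + 1·3 = 1
t_12 = 1·1 + 1·3 = 4
t_13 = 1·4 + 1·1 = 0
t_14 = 1·0 + 1·4 = 4
t_15 = 1·4 + 1·0 = 4
t_16 = 1·4 + 1·4 = 3
t_17 = 1·3 + 1·4 = 2
t_18 = 1·2 + 1·3 = 0
t_19 = 1·0 + 1·2 = 2
t_20 = 1·2 + 1·0 = 2
t_21 = 1·2 + 1·2 = 4
(t_20, t_21) = (2, 4) = (t_0, t_1), so the sequence has period 20.
181 ≡ 1 (mod 20), hence t_181 = t_1 = 4.

4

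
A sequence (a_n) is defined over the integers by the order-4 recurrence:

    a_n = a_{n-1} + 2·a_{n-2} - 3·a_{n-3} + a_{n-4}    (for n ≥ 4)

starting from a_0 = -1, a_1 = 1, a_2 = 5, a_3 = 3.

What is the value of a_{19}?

-4407

a_4 = 1·3 + 2·5 + -3·1 + 1·-1 = 9
a_5 = 1·9 + 2·3 + -3·5 + 1·1 = 1
a_6 = 1·1 + 2·9 + -3·3 + 1·5 = 15
a_7 = 1·15 + 2·1 + -3·9 + 1·3 = -7
a_8 = 1·-7 + 2·15 + -3·1 + 1·9 = 29
a_9 = 1·29 + 2·-7 + -3·15 + 1·1 = -29
a_10 = 1·-29 + 2·29 + -3·-7 + 1·15 = 65
a_11 = 1·65 + 2·-29 + -3·29 + 1·-7 = -87
a_12 = 1·-87 + 2·65 + -3·-29 + 1·29 = 159
a_13 = 1·159 + 2·-87 + -3·65 + 1·-29 = -239
a_14 = 1·-239 + 2·159 + -3·-87 + 1·65 = 405
a_15 = 1·405 + 2·-239 + -3·159 + 1·-87 = -637
a_16 = 1·-637 + 2·405 + -3·-239 + 1·159 = 1049
a_17 = 1·1049 + 2·-637 + -3·405 + 1·-239 = -1679
a_18 = 1·-1679 + 2·1049 + -3·-637 + 1·405 = 2735
a_19 = 1·2735 + 2·-1679 + -3·1049 + 1·-637 = -4407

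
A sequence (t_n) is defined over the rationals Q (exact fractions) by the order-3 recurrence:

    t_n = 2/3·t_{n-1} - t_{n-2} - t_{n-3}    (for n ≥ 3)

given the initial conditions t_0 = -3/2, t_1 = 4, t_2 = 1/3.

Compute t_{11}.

-262648/59049

t_3 = 2/3·1/3 + -1·4 + -1·-3/2 = -41/18
t_4 = 2/3·-41/18 + -1·1/3 + -1·4 = -158/27
t_5 = 2/3·-158/27 + -1·-41/18 + -1·1/3 = -317/162
t_6 = 2/3·-317/162 + -1·-158/27 + -1·-41/18 = 3317/486
t_7 = 2/3·3317/486 + -1·-317/162 + -1·-158/27 = 18019/1458
t_8 = 2/3·18019/1458 + -1·3317/486 + -1·-317/162 = 7372/2187
t_9 = 2/3·7372/2187 + -1·18019/1458 + -1·3317/486 = -111121/6561
t_10 = 2/3·-111121/6561 + -1·7372/2187 + -1·18019/1458 = -1063693/39366
t_11 = 2/3·-1063693/39366 + -1·-111121/6561 + -1·7372/2187 = -262648/59049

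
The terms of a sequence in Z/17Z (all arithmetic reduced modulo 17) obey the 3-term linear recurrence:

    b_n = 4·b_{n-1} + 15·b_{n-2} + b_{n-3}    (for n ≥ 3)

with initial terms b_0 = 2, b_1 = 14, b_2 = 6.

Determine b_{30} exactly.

b_3 = 4·6 + 15·14 + 1·2 = 15
b_4 = 4·15 + 15·6 + 1·14 = 11
b_5 = 4·11 + 15·15 + 1·6 = 3
b_6 = 4·3 + 15·11 + 1·15 = 5
b_7 = 4·5 + 15·3 + 1·11 = 8
b_8 = 4·8 + 15·5 + 1·3 = 8
b_9 = 4·8 + 15·8 + 1·5 = 4
b_10 = 4·4 + 15·8 + 1·8 = 8
b_11 = 4·8 + 15·4 + 1·8 = 15
b_12 = 4·15 + 15·8 + 1·4 = 14
b_13 = 4·14 + 15·15 + 1·8 = 0
b_14 = 4·0 + 15·14 + 1·15 = 4
b_15 = 4·4 + 15·0 + 1·14 = 13
b_16 = 4·13 + 15·4 + 1·0 = 10
b_17 = 4·10 + 15·13 + 1·4 = 1
b_18 = 4·1 + 15·10 + 1·13 = 14
b_19 = 4·14 + 15·1 + 1·10 = 13
b_20 = 4·13 + 15·14 + 1·1 = 8
b_21 = 4·8 + 15·13 + 1·14 = 3
b_22 = 4·3 + 15·8 + 1·13 = 9
b_23 = 4·9 + 15·3 + 1·8 = 4
b_24 = 4·4 + 15·9 + 1·3 = 1
b_25 = 4·1 + 15·4 + 1·9 = 5
b_26 = 4·5 + 15·1 + 1·4 = 5
b_27 = 4·5 + 15·5 + 1·1 = 11
b_28 = 4·11 + 15·5 + 1·5 = 5
b_29 = 4·5 + 15·11 + 1·5 = 3
b_30 = 4·3 + 15·5 + 1·11 = 13

13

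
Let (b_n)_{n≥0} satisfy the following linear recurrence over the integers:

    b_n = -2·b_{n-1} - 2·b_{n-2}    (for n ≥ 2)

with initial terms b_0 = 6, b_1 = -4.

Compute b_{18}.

b_2 = -2·-4 + -2·6 = -4
b_3 = -2·-4 + -2·-4 = 16
b_4 = -2·16 + -2·-4 = -24
b_5 = -2·-24 + -2·16 = 16
b_6 = -2·16 + -2·-24 = 16
b_7 = -2·16 + -2·16 = -64
b_8 = -2·-64 + -2·16 = 96
b_9 = -2·96 + -2·-64 = -64
b_10 = -2·-64 + -2·96 = -64
b_11 = -2·-64 + -2·-64 = 256
b_12 = -2·256 + -2·-64 = -384
b_13 = -2·-384 + -2·256 = 256
b_14 = -2·256 + -2·-384 = 256
b_15 = -2·256 + -2·256 = -1024
b_16 = -2·-1024 + -2·256 = 1536
b_17 = -2·1536 + -2·-1024 = -1024
b_18 = -2·-1024 + -2·1536 = -1024

-1024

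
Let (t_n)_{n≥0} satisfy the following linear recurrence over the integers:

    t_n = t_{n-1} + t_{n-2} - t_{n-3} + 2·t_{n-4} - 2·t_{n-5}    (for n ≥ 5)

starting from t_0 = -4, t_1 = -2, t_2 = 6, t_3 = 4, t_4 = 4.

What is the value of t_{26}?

21846

t_5 = 1·4 + 1·4 + -1·6 + 2·-2 + -2·-4 = 6
t_6 = 1·6 + 1·4 + -1·4 + 2·6 + -2·-2 = 22
t_7 = 1·22 + 1·6 + -1·4 + 2·4 + -2·6 = 20
t_8 = 1·20 + 1·22 + -1·6 + 2·4 + -2·4 = 36
t_9 = 1·36 + 1·20 + -1·22 + 2·6 + -2·4 = 38
t_10 = 1·38 + 1·36 + -1·20 + 2·22 + -2·6 = 86
t_11 = 1·86 + 1·38 + -1·36 + 2·20 + -2·22 = 84
t_12 = 1·84 + 1·86 + -1·38 + 2·36 + -2·20 = 164
t_13 = 1·164 + 1·84 + -1·86 + 2·38 + -2·36 = 166
t_14 = 1·166 + 1·164 + -1·84 + 2·86 + -2·38 = 342
t_15 = 1·342 + 1·166 + -1·164 + 2·84 + -2·86 = 340
t_16 = 1·340 + 1·342 + -1·166 + 2·164 + -2·84 = 676
t_17 = 1·676 + 1·340 + -1·342 + 2·166 + -2·164 = 678
t_18 = 1·678 + 1·676 + -1·340 + 2·342 + -2·166 = 1366
t_19 = 1·1366 + 1·678 + -1·676 + 2·340 + -2·342 = 1364
t_20 = 1·1364 + 1·1366 + -1·678 + 2·676 + -2·340 = 2724
t_21 = 1·2724 + 1·1364 + -1·1366 + 2·678 + -2·676 = 2726
t_22 = 1·2726 + 1·2724 + -1·1364 + 2·1366 + -2·678 = 5462
t_23 = 1·5462 + 1·2726 + -1·2724 + 2·1364 + -2·1366 = 5460
t_24 = 1·5460 + 1·5462 + -1·2726 + 2·2724 + -2·1364 = 10916
t_25 = 1·10916 + 1·5460 + -1·5462 + 2·2726 + -2·2724 = 10918
t_26 = 1·10918 + 1·10916 + -1·5460 + 2·5462 + -2·2726 = 21846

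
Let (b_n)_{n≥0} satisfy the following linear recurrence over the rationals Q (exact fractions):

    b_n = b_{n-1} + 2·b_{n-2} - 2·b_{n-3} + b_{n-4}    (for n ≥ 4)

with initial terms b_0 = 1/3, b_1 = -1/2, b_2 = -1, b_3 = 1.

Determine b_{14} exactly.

b_4 = 1·1 + 2·-1 + -2·-1/2 + 1·1/3 = 1/3
b_5 = 1·1/3 + 2·1 + -2·-1 + 1·-1/2 = 23/6
b_6 = 1·23/6 + 2·1/3 + -2·1 + 1·-1 = 3/2
b_7 = 1·3/2 + 2·23/6 + -2·1/3 + 1·1 = 19/2
b_8 = 1·19/2 + 2·3/2 + -2·23/6 + 1·1/3 = 31/6
b_9 = 1·31/6 + 2·19/2 + -2·3/2 + 1·23/6 = 25
b_10 = 1·25 + 2·31/6 + -2·19/2 + 1·3/2 = 107/6
b_11 = 1·107/6 + 2·25 + -2·31/6 + 1·19/2 = 67
b_12 = 1·67 + 2·107/6 + -2·25 + 1·31/6 = 347/6
b_13 = 1·347/6 + 2·67 + -2·107/6 + 1·25 = 1087/6
b_14 = 1·1087/6 + 2·347/6 + -2·67 + 1·107/6 = 542/3

542/3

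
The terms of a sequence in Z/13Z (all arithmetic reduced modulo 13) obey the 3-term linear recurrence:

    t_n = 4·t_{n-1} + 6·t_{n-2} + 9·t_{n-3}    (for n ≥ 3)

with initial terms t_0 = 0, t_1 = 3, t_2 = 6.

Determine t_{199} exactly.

t_3 = 4·6 + 6·3 + 9·0 = 3
t_4 = 4·3 + 6·6 + 9·3 = 10
t_5 = 4·10 + 6·3 + 9·6 = 8
t_6 = 4·8 + 6·10 + 9·3 = 2
t_7 = 4·2 + 6·8 + 9·10 = 3
t_8 = 4·3 + 6·2 + 9·8 = 5
Continuing the recurrence:
  t_9 = 4;  t_10 = 8;  t_11 = 10;  t_12 = 7;  t_13 = 4;  t_14 = 5
  t_15 = 3;  t_16 = 0;  t_17 = 11;  t_18 = 6;  t_19 = 12;  t_20 = 1
  t_21 = 0;  t_22 = 10;  t_23 = 10;  t_24 = 9;  t_25 = 4;  t_26 = 4
  t_27 = 4;  t_28 = 11;  t_29 = 0;  t_30 = 11;  t_31 = 0;  t_32 = 1
  t_33 = 12;  t_34 = 2;  t_35 = 11;  t_36 = 8;  t_37 = 12;  t_38 = 0
  t_39 = 1;  t_40 = 8;  t_41 = 12;  t_42 = 1;  t_43 = 5;  t_44 = 4
  t_45 = 3;  t_46 = 3;  t_47 = 1;  t_48 = 10;  t_49 = 8;  t_50 = 10
  t_51 = 9;  t_52 = 12;  t_53 = 10;  t_54 = 11;  t_55 = 4;  t_56 = 3
  t_57 = 5;  t_58 = 9;  t_59 = 2;  t_60 = 3;  t_61 = 1;  t_62 = 1
  t_63 = 11;  t_64 = 7;  t_65 = 12;  t_66 = 7;  t_67 = 7;  t_68 = 9
  t_69 = 11;  t_70 = 5;  t_71 = 11;  t_72 = 4;  t_73 = 10;  t_74 = 7
  t_75 = 7;  t_76 = 4;  t_77 = 4;  t_78 = 12;  t_79 = 4;  t_80 = 7
  t_81 = 4;  t_82 = 3;  t_83 = 8;  t_84 = 8;  t_85 = 3;  t_86 = 2
  t_87 = 7;  t_88 = 2;  t_89 = 3;  t_90 = 9;  t_91 = 7;  t_92 = 5
  t_93 = 0;  t_94 = 2;  t_95 = 1;  t_96 = 3;  t_97 = 10;  t_98 = 2
  t_99 = 4;  t_100 = 1;  t_101 = 7;  t_102 = 5;  t_103 = 6;  t_104 = 0
  t_105 = 3;  t_106 = 1;  t_107 = 9;  t_108 = 4;  t_109 = 1;  t_110 = 5
  t_111 = 10;  t_112 = 1;  t_113 = 5;  t_114 = 12;  t_115 = 9;  t_116 = 10
  t_117 = 7;  t_118 = 0;  t_119 = 2;  t_120 = 6;  t_121 = 10;  t_122 = 3
  t_123 = 9;  t_124 = 1;  t_125 = 7;  t_126 = 11;  t_127 = 4;  t_128 = 2
  t_129 = 1;  t_130 = 0;  t_131 = 11;  t_132 = 1;  t_133 = 5;  t_134 = 8
  t_135 = 6;  t_136 = 0;  t_137 = 4;  t_138 = 5;  t_139 = 5;  t_140 = 8
  t_141 = 3;  t_142 = 1;  t_143 = 3;  t_144 = 6;  t_145 = 12;  t_146 = 7
  t_147 = 11;  t_148 = 12;  t_149 = 8;  t_150 = 8;  t_151 = 6;  t_152 = 1
  t_153 = 8;  t_154 = 1;  t_155 = 9;  t_156 = 10;  t_157 = 12;  t_158 = 7
  t_159 = 8;  t_160 = 0;  t_161 = 7;  t_162 = 9;  t_163 = 0;  t_164 = 0
  t_165 = 3;  t_166 = 12;  t_167 = 1;  t_168 = 12;  t_169 = 6;  t_170 = 1
  t_171 = 5;  t_172 = 2;  t_173 = 8;  t_174 = 11;  t_175 = 6;  t_176 = 6
  t_177 = 3;  t_178 = 11;  t_179 = 12;  t_180 = 11;  t_181 = 7;  t_182 = 7
  t_183 = 0;  t_184 = 1;  t_185 = 2;  t_186 = 1;  t_187 = 12;  t_188 = 7
  t_189 = 5;  t_190 = 1;  t_191 = 6;  t_192 = 10;  t_193 = 7;  t_194 = 12
  t_195 = 11;  t_196 = 10;  t_197 = 6
t_198 = 4·6 + 6·10 + 9·11 = 1
t_199 = 4·1 + 6·6 + 9·10 = 0

0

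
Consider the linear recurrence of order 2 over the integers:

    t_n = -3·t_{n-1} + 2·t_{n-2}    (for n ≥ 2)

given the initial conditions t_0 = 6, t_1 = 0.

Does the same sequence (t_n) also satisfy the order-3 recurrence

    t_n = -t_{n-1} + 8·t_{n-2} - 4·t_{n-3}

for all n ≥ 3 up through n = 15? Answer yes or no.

Terms t_0..t_15: 6, 0, 12, -36, 132, -468, 1668, -5940, 21156, -75348, 268356, -955764, 3404004, -12123540, 43178628, -153782964
n=3: candidate gives -36, actual t_3 = -36 ✓
n=4: candidate gives 132, actual t_4 = 132 ✓
n=5: candidate gives -468, actual t_5 = -468 ✓
n=6: candidate gives 1668, actual t_6 = 1668 ✓
n=7: candidate gives -5940, actual t_7 = -5940 ✓
n=8: candidate gives 21156, actual t_8 = 21156 ✓
n=9: candidate gives -75348, actual t_9 = -75348 ✓
n=10: candidate gives 268356, actual t_10 = 268356 ✓
n=11: candidate gives -955764, actual t_11 = -955764 ✓
n=12: candidate gives 3404004, actual t_12 = 3404004 ✓
n=13: candidate gives -12123540, actual t_13 = -12123540 ✓
n=14: candidate gives 43178628, actual t_14 = 43178628 ✓
n=15: candidate gives -153782964, actual t_15 = -153782964 ✓

yes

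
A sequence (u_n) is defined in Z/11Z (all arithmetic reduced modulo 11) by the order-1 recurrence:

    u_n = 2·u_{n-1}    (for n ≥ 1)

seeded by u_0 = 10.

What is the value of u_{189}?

5

u_1 = 2·10 = 9
u_2 = 2·9 = 7
u_3 = 2·7 = 3
u_4 = 2·3 = 6
u_5 = 2·6 = 1
u_6 = 2·1 = 2
u_7 = 2·2 = 4
u_8 = 2·4 = 8
u_9 = 2·8 = 5
u_10 = 2·5 = 10
(u_10) = (10) = (u_0), so the sequence has period 10.
189 ≡ 9 (mod 10), hence u_189 = u_9 = 5.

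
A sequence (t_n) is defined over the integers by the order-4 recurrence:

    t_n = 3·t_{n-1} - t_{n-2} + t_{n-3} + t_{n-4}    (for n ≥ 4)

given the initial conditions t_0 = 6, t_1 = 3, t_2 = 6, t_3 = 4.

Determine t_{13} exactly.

t_4 = 3·4 + -1·6 + 1·3 + 1·6 = 15
t_5 = 3·15 + -1·4 + 1·6 + 1·3 = 50
t_6 = 3·50 + -1·15 + 1·4 + 1·6 = 145
t_7 = 3·145 + -1·50 + 1·15 + 1·4 = 404
t_8 = 3·404 + -1·145 + 1·50 + 1·15 = 1132
t_9 = 3·1132 + -1·404 + 1·145 + 1·50 = 3187
t_10 = 3·3187 + -1·1132 + 1·404 + 1·145 = 8978
t_11 = 3·8978 + -1·3187 + 1·1132 + 1·404 = 25283
t_12 = 3·25283 + -1·8978 + 1·3187 + 1·1132 = 71190
t_13 = 3·71190 + -1·25283 + 1·8978 + 1·3187 = 200452

200452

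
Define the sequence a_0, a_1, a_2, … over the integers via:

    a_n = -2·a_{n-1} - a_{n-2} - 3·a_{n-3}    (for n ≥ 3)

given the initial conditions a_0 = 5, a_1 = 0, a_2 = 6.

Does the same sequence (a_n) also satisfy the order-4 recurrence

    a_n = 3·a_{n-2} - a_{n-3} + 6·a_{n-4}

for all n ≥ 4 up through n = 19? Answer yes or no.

Terms a_0..a_19: 5, 0, 6, -27, 48, -87, 207, -471, 996, -2142, 4701, -10248, 22221, -48297, 105117, -228600, 496974, -1080699, 2350224, -5110671
n=4: candidate gives 48, actual a_4 = 48 ✓
n=5: candidate gives -87, actual a_5 = -87 ✓
n=6: candidate gives 207, actual a_6 = 207 ✓
n=7: candidate gives -471, actual a_7 = -471 ✓
n=8: candidate gives 996, actual a_8 = 996 ✓
n=9: candidate gives -2142, actual a_9 = -2142 ✓
n=10: candidate gives 4701, actual a_10 = 4701 ✓
n=11: candidate gives -10248, actual a_11 = -10248 ✓
n=12: candidate gives 22221, actual a_12 = 22221 ✓
n=13: candidate gives -48297, actual a_13 = -48297 ✓
n=14: candidate gives 105117, actual a_14 = 105117 ✓
n=15: candidate gives -228600, actual a_15 = -228600 ✓
n=16: candidate gives 496974, actual a_16 = 496974 ✓
n=17: candidate gives -1080699, actual a_17 = -1080699 ✓
n=18: candidate gives 2350224, actual a_18 = 2350224 ✓
n=19: candidate gives -5110671, actual a_19 = -5110671 ✓

yes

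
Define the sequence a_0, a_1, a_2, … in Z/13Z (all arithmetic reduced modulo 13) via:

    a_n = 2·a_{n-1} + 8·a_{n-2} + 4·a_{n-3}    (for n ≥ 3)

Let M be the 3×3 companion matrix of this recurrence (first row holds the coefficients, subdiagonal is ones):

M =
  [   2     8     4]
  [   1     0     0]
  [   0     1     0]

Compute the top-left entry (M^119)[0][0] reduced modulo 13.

12

(M^119)[0][0] is the top entry after applying M 119 times to the unit state (1, 0, 0). Equivalently it is h_{121} for the auxiliary sequence (h_n) obeying the same recurrence with h_2 = 1 and h_i = 0 for 0 ≤ i < 2:
h_3 = 2·1 + 8·0 + 4·0 = 2
h_4 = 2·2 + 8·1 + 4·0 = 12
h_5 = 2·12 + 8·2 + 4·1 = 5
h_6 = 2·5 + 8·12 + 4·2 = 10
h_7 = 2·10 + 8·5 + 4·12 = 4
h_8 = 2·4 + 8·10 + 4·5 = 4
h_9 = 2·4 + 8·4 + 4·10 = 2
h_10 = 2·2 + 8·4 + 4·4 = 0
h_11 = 2·0 + 8·2 + 4·4 = 6
h_12 = 2·6 + 8·0 + 4·2 = 7
h_13 = 2·7 + 8·6 + 4·0 = 10
h_14 = 2·10 + 8·7 + 4·6 = 9
h_15 = 2·9 + 8·10 + 4·7 = 9
h_16 = 2·9 + 8·9 + 4·10 = 0
h_17 = 2·0 + 8·9 + 4·9 = 4
h_18 = 2·4 + 8·0 + 4·9 = 5
h_19 = 2·5 + 8·4 + 4·0 = 3
h_20 = 2·3 + 8·5 + 4·4 = 10
h_21 = 2·10 + 8·3 + 4·5 = 12
h_22 = 2·12 + 8·10 + 4·3 = 12
h_23 = 2·12 + 8·12 + 4·10 = 4
h_24 = 2·4 + 8·12 + 4·12 = 9
h_25 = 2·9 + 8·4 + 4·12 = 7
h_26 = 2·7 + 8·9 + 4·4 = 11
h_27 = 2·11 + 8·7 + 4·9 = 10
h_28 = 2·10 + 8·11 + 4·7 = 6
h_29 = 2·6 + 8·10 + 4·11 = 6
h_30 = 2·6 + 8·6 + 4·10 = 9
h_31 = 2·9 + 8·6 + 4·6 = 12
h_32 = 2·12 + 8·9 + 4·6 = 3
h_33 = 2·3 + 8·12 + 4·9 = 8
h_34 = 2·8 + 8·3 + 4·12 = 10
h_35 = 2·10 + 8·8 + 4·3 = 5
h_36 = 2·5 + 8·10 + 4·8 = 5
h_37 = 2·5 + 8·5 + 4·10 = 12
h_38 = 2·12 + 8·5 + 4·5 = 6
h_39 = 2·6 + 8·12 + 4·5 = 11
h_40 = 2·11 + 8·6 + 4·12 = 1
h_41 = 2·1 + 8·11 + 4·6 = 10
h_42 = 2·10 + 8·1 + 4·11 = 7
h_43 = 2·7 + 8·10 + 4·1 = 7
h_44 = 2·7 + 8·7 + 4·10 = 6
h_45 = 2·6 + 8·7 + 4·7 = 5
h_46 = 2·5 + 8·6 + 4·7 = 8
h_47 = 2·8 + 8·5 + 4·6 = 2
h_48 = 2·2 + 8·8 + 4·5 = 10
h_49 = 2·10 + 8·2 + 4·8 = 3
h_50 = 2·3 + 8·10 + 4·2 = 3
h_51 = 2·3 + 8·3 + 4·10 = 5
h_52 = 2·5 + 8·3 + 4·3 = 7
h_53 = 2·7 + 8·5 + 4·3 = 1
h_54 = 2·1 + 8·7 + 4·5 = 0
h_55 = 2·0 + 8·1 + 4·7 = 10
h_56 = 2·10 + 8·0 + 4·1 = 11
h_57 = 2·11 + 8·10 + 4·0 = 11
h_58 = 2·11 + 8·11 + 4·10 = 7
h_59 = 2·7 + 8·11 + 4·11 = 3
h_60 = 2·3 + 8·7 + 4·11 = 2
h_61 = 2·2 + 8·3 + 4·7 = 4
h_62 = 2·4 + 8·2 + 4·3 = 10
h_63 = 2·10 + 8·4 + 4·2 = 8
h_64 = 2·8 + 8·10 + 4·4 = 8
h_65 = 2·8 + 8·8 + 4·10 = 3
h_66 = 2·3 + 8·8 + 4·8 = 11
h_67 = 2·11 + 8·3 + 4·8 = 0
h_68 = 2·0 + 8·11 + 4·3 = 9
h_69 = 2·9 + 8·0 + 4·11 = 10
h_70 = 2·10 + 8·9 + 4·0 = 1
h_71 = 2·1 + 8·10 + 4·9 = 1
h_72 = 2·1 + 8·1 + 4·10 = 11
h_73 = 2·11 + 8·1 + 4·1 = 8
h_74 = 2·8 + 8·11 + 4·1 = 4
h_75 = 2·4 + 8·8 + 4·11 = 12
h_76 = 2·12 + 8·4 + 4·8 = 10
h_77 = 2·10 + 8·12 + 4·4 = 2
h_78 = 2·2 + 8·10 + 4·12 = 2
h_79 = 2·2 + 8·2 + 4·10 = 8
h_80 = 2·8 + 8·2 + 4·2 = 1
h_81 = 2·1 + 8·8 + 4·2 = 9
h_82 = 2·9 + 8·1 + 4·8 = 6
h_83 = 2·6 + 8·9 + 4·1 = 10
h_84 = 2·10 + 8·6 + 4·9 = 0
h_85 = 2·0 + 8·10 + 4·6 = 0
h_86 = 2·0 + 8·0 + 4·10 = 1
h_87 = 2·1 + 8·0 + 4·0 = 2
h_88 = 2·2 + 8·1 + 4·0 = 12
h_89 = 2·12 + 8·2 + 4·1 = 5
h_90 = 2·5 + 8·12 + 4·2 = 10
h_91 = 2·10 + 8·5 + 4·12 = 4
h_92 = 2·4 + 8·10 + 4·5 = 4
h_93 = 2·4 + 8·4 + 4·10 = 2
h_94 = 2·2 + 8·4 + 4·4 = 0
h_95 = 2·0 + 8·2 + 4·4 = 6
h_96 = 2·6 + 8·0 + 4·2 = 7
h_97 = 2·7 + 8·6 + 4·0 = 10
h_98 = 2·10 + 8·7 + 4·6 = 9
h_99 = 2·9 + 8·10 + 4·7 = 9
h_100 = 2·9 + 8·9 + 4·10 = 0
h_101 = 2·0 + 8·9 + 4·9 = 4
h_102 = 2·4 + 8·0 + 4·9 = 5
h_103 = 2·5 + 8·4 + 4·0 = 3
h_104 = 2·3 + 8·5 + 4·4 = 10
h_105 = 2·10 + 8·3 + 4·5 = 12
h_106 = 2·12 + 8·10 + 4·3 = 12
h_107 = 2·12 + 8·12 + 4·10 = 4
h_108 = 2·4 + 8·12 + 4·12 = 9
h_109 = 2·9 + 8·4 + 4·12 = 7
h_110 = 2·7 + 8·9 + 4·4 = 11
h_111 = 2·11 + 8·7 + 4·9 = 10
h_112 = 2·10 + 8·11 + 4·7 = 6
h_113 = 2·6 + 8·10 + 4·11 = 6
h_114 = 2·6 + 8·6 + 4·10 = 9
h_115 = 2·9 + 8·6 + 4·6 = 12
h_116 = 2·12 + 8·9 + 4·6 = 3
h_117 = 2·3 + 8·12 + 4·9 = 8
h_118 = 2·8 + 8·3 + 4·12 = 10
h_119 = 2·10 + 8·8 + 4·3 = 5
h_120 = 2·5 + 8·10 + 4·8 = 5
h_121 = 2·5 + 8·5 + 4·10 = 12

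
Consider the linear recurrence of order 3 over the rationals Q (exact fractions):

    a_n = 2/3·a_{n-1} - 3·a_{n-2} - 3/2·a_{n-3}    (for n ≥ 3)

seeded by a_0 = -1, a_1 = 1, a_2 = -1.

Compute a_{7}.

a_3 = 2/3·-1 + -3·1 + -3/2·-1 = -13/6
a_4 = 2/3·-13/6 + -3·-1 + -3/2·1 = 1/18
a_5 = 2/3·1/18 + -3·-13/6 + -3/2·-1 = 217/27
a_6 = 2/3·217/27 + -3·1/18 + -3/2·-13/6 = 2735/324
a_7 = 2/3·2735/324 + -3·217/27 + -3/2·1/18 = -18047/972

-18047/972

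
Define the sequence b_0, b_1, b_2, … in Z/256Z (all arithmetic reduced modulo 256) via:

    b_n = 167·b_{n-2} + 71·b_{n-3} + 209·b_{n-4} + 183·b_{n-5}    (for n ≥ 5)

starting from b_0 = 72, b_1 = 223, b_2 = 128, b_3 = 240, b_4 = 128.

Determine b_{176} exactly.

b_5 = 0·128 + 167·240 + 71·128 + 209·223 + 183·72 = 151
b_6 = 0·151 + 167·128 + 71·240 + 209·128 + 183·223 = 249
b_7 = 0·249 + 167·151 + 71·128 + 209·240 + 183·128 = 113
b_8 = 0·113 + 167·249 + 71·151 + 209·128 + 183·240 = 96
b_9 = 0·96 + 167·113 + 71·249 + 209·151 + 183·128 = 141
b_10 = 0·141 + 167·96 + 71·113 + 209·249 + 183·151 = 49
Continuing the recurrence:
  b_11 = 219;  b_12 = 57;  b_13 = 49;  b_14 = 184;  b_15 = 152;  b_16 = 181
  b_17 = 240;  b_18 = 122;  b_19 = 99;  b_20 = 147;  b_21 = 190;  b_22 = 132
  b_23 = 192;  b_24 = 150;  b_25 = 15;  b_26 = 176;  b_27 = 127;  b_28 = 175
  b_29 = 34;  b_30 = 203;  b_31 = 54;  b_32 = 131;  b_33 = 98;  b_34 = 120
  b_35 = 118;  b_36 = 3;  b_37 = 233;  b_38 = 181;  b_39 = 242;  b_40 = 127
  b_41 = 111;  b_42 = 75;  b_43 = 151;  b_44 = 99;  b_45 = 182;  b_46 = 10
  b_47 = 19;  b_48 = 196;  b_49 = 134;  b_50 = 101;  b_51 = 111;  b_52 = 166
  b_53 = 238;  b_54 = 82;  b_55 = 30;  b_56 = 95;  b_57 = 72;  b_58 = 95
  b_59 = 109;  b_60 = 242;  b_61 = 37;  b_62 = 32;  b_63 = 39;  b_64 = 160
  b_65 = 132;  b_66 = 196;  b_67 = 51;  b_68 = 249;  b_69 = 197;  b_70 = 244
  b_71 = 81;  b_72 = 141;  b_73 = 87;  b_74 = 121;  b_75 = 105;  b_76 = 20
  b_77 = 224;  b_78 = 37;  b_79 = 228;  b_80 = 166;  b_81 = 43;  b_82 = 219
  b_83 = 174;  b_84 = 76;  b_85 = 4;  b_86 = 94;  b_87 = 75;  b_88 = 220
  b_89 = 151;  b_90 = 235;  b_91 = 242;  b_92 = 103;  b_93 = 150;  b_94 = 27
  b_95 = 250;  b_96 = 76;  b_97 = 170;  b_98 = 47;  b_99 = 97;  b_100 = 145
  b_101 = 110;  b_102 = 99;  b_103 = 195;  b_104 = 207;  b_105 = 31;  b_106 = 147
  b_107 = 154;  b_108 = 226;  b_109 = 131;  b_110 = 80;  b_111 = 242;  b_112 = 29
  b_113 = 143;  b_114 = 254;  b_115 = 22;  b_116 = 6;  b_117 = 70;  b_118 = 155
  b_119 = 220;  b_120 = 39;  b_121 = 241;  b_122 = 10;  b_123 = 113;  b_124 = 120
  b_125 = 31;  b_126 = 16;  b_127 = 232;  b_128 = 200;  b_129 = 223;  b_130 = 9
  b_131 = 201;  b_132 = 216;  b_133 = 165;  b_134 = 105;  b_135 = 19;  b_136 = 73
  b_137 = 161;  b_138 = 144;  b_139 = 216;  b_140 = 197;  b_141 = 120;  b_142 = 18
  b_143 = 51;  b_144 = 67;  b_145 = 14;  b_146 = 84;  b_147 = 56;  b_148 = 214
  b_149 = 39;  b_150 = 184;  b_151 = 143;  b_152 = 151;  b_153 = 34;  b_154 = 67
  b_155 = 86;  b_156 = 163;  b_157 = 98;  b_158 = 48;  b_159 = 62;  b_160 = 11
  b_161 = 73;  b_162 = 157;  b_163 = 154;  b_164 = 247;  b_165 = 119;  b_166 = 51
  b_167 = 23;  b_168 = 3;  b_169 = 222;  b_170 = 10;  b_171 = 227;  b_172 = 252
  b_173 = 62;  b_174 = 53
b_175 = 0·53 + 167·62 + 71·252 + 209·227 + 183·10 = 207
b_176 = 0·207 + 167·53 + 71·62 + 209·252 + 183·227 = 198

198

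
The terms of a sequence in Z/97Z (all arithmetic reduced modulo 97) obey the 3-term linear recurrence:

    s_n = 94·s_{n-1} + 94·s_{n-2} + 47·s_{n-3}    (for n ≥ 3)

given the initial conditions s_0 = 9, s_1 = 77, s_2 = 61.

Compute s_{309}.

77

s_3 = 94·61 + 94·77 + 47·9 = 9
s_4 = 94·9 + 94·61 + 47·77 = 14
s_5 = 94·14 + 94·9 + 47·61 = 82
s_6 = 94·82 + 94·14 + 47·9 = 38
s_7 = 94·38 + 94·82 + 47·14 = 7
s_8 = 94·7 + 94·38 + 47·82 = 33
Continuing the recurrence:
  s_9 = 17;  s_10 = 82;  s_11 = 90;  s_12 = 89;  s_13 = 19;  s_14 = 26
  s_15 = 71;  s_16 = 20;  s_17 = 76;  s_18 = 42;  s_19 = 4;  s_20 = 39
  s_21 = 2;  s_22 = 65;  s_23 = 80;  s_24 = 47;  s_25 = 55;  s_26 = 59
  s_27 = 24;  s_28 = 8;  s_29 = 58;  s_30 = 57;  s_31 = 31;  s_32 = 37
  s_33 = 50;  s_34 = 32;  s_35 = 38;  s_36 = 6;  s_37 = 14;  s_38 = 77
  s_39 = 9;  s_40 = 12;  s_41 = 64;  s_42 = 1;  s_43 = 78;  s_44 = 55
  s_45 = 36;  s_46 = 95;  s_47 = 58;  s_48 = 69;  s_49 = 10;  s_50 = 64
  s_51 = 14;  s_52 = 42;  s_53 = 27;  s_54 = 63;  s_55 = 55;  s_56 = 42
  s_57 = 51;  s_58 = 75;  s_59 = 44;  s_60 = 3;  s_61 = 86;  s_62 = 55
  s_63 = 9;  s_64 = 67;  s_65 = 29;  s_66 = 38;  s_67 = 38;  s_68 = 68
  s_69 = 13;  s_70 = 88;  s_71 = 80;  s_72 = 10;  s_73 = 83;  s_74 = 86
  s_75 = 60;  s_76 = 68;  s_77 = 69;  s_78 = 81;  s_79 = 30;  s_80 = 0
  s_81 = 31;  s_82 = 56;  s_83 = 30;  s_84 = 35;  s_85 = 12;  s_86 = 8
  s_87 = 33;  s_88 = 53;  s_89 = 21;  s_90 = 68;  s_91 = 90;  s_92 = 28
  s_93 = 29;  s_94 = 82;  s_95 = 13;  s_96 = 11;  s_97 = 96;  s_98 = 96
  s_99 = 38;  s_100 = 36;  s_101 = 22;  s_102 = 60;  s_103 = 88;  s_104 = 8
  s_105 = 10;  s_106 = 8;  s_107 = 31;  s_108 = 62;  s_109 = 0;  s_110 = 10
  s_111 = 71;  s_112 = 48;  s_113 = 16;  s_114 = 41;  s_115 = 48;  s_116 = 0
  s_117 = 37;  s_118 = 11;  s_119 = 50;  s_120 = 4;  s_121 = 64;  s_122 = 12
  s_123 = 57;  s_124 = 85;  s_125 = 41;  s_126 = 70;  s_127 = 73;  s_128 = 43
  s_129 = 32;  s_130 = 5;  s_131 = 67;  s_132 = 27;  s_133 = 50;  s_134 = 8
  s_135 = 28;  s_136 = 11;  s_137 = 65;  s_138 = 21;  s_139 = 65;  s_140 = 81
  s_141 = 64;  s_142 = 1;  s_143 = 23;  s_144 = 26;  s_145 = 94;  s_146 = 42
  s_147 = 38;  s_148 = 7;  s_149 = 93;  s_150 = 31;  s_151 = 54;  s_152 = 42
  s_153 = 5;  s_154 = 69;  s_155 = 6;  s_156 = 10;  s_157 = 91;  s_158 = 76
  s_159 = 66;  s_160 = 68;  s_161 = 66;  s_162 = 81;  s_163 = 39;  s_164 = 26
  s_165 = 23;  s_166 = 37;  s_167 = 72;  s_168 = 75;  s_169 = 37;  s_170 = 41
  s_171 = 90;  s_172 = 85;  s_173 = 44;  s_174 = 60;  s_175 = 94;  s_176 = 54
  s_177 = 48;  s_178 = 38;  s_179 = 49;  s_180 = 55;  s_181 = 19;  s_182 = 44
  s_183 = 68;  s_184 = 72;  s_185 = 96;  s_186 = 73;  s_187 = 64;  s_188 = 27
  s_189 = 54;  s_190 = 49;  s_191 = 87;  s_192 = 93;  s_193 = 17;  s_194 = 73
  s_195 = 27;  s_196 = 14;  s_197 = 10;  s_198 = 33;  s_199 = 44;  s_200 = 45
  s_201 = 23;  s_202 = 21;  s_203 = 43;  s_204 = 16;  s_205 = 34;  s_206 = 28
  s_207 = 81;  s_208 = 10;  s_209 = 73;  s_210 = 66;  s_211 = 53;  s_212 = 67
  s_213 = 26;  s_214 = 78;  s_215 = 24;  s_216 = 43;  s_217 = 70;  s_218 = 13
  s_219 = 26;  s_220 = 69;  s_221 = 35;  s_222 = 37;  s_223 = 20;  s_224 = 19
  s_225 = 70;  s_226 = 91;  s_227 = 22;  s_228 = 41;  s_229 = 14;  s_230 = 93
  s_231 = 54;  s_232 = 23;  s_233 = 66;  s_234 = 40;  s_235 = 84;  s_236 = 14
  s_237 = 34;  s_238 = 21;  s_239 = 8;  s_240 = 56;  s_241 = 19;  s_242 = 54
  s_243 = 85;  s_244 = 88;  s_245 = 79;  s_246 = 2;  s_247 = 13;  s_248 = 79
  s_249 = 12;  s_250 = 47;  s_251 = 44;  s_252 = 0;  s_253 = 40;  s_254 = 8
  s_255 = 50;  s_256 = 57;  s_257 = 55;  s_258 = 74;  s_259 = 61;  s_260 = 46
  s_261 = 53;  s_262 = 48;  s_263 = 16;  s_264 = 68;  s_265 = 64;  s_266 = 65
  s_267 = 93;  s_268 = 12;  s_269 = 24;  s_270 = 92;  s_271 = 22;  s_272 = 10
  s_273 = 57;  s_274 = 57;  s_275 = 31;  s_276 = 87;  s_277 = 94;  s_278 = 41
  s_279 = 95;  s_280 = 33;  s_281 = 88;  s_282 = 28;  s_283 = 39;  s_284 = 55
  s_285 = 64;  s_286 = 21;  s_287 = 2;  s_288 = 29;  s_289 = 21;  s_290 = 41
  s_291 = 13;  s_292 = 49;  s_293 = 92;  s_294 = 91;  s_295 = 8;  s_296 = 50
  s_297 = 29;  s_298 = 42;  s_299 = 3;  s_300 = 64;  s_301 = 27;  s_302 = 62
  s_303 = 25;  s_304 = 38;  s_305 = 9;  s_306 = 64;  s_307 = 15
s_308 = 94·15 + 94·64 + 47·9 = 89
s_309 = 94·89 + 94·15 + 47·64 = 77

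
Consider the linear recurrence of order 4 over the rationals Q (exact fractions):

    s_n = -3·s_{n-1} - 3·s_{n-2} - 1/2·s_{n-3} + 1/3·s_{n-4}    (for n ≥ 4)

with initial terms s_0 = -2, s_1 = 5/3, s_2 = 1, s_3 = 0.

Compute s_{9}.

s_4 = -3·0 + -3·1 + -1/2·5/3 + 1/3·-2 = -9/2
s_5 = -3·-9/2 + -3·0 + -1/2·1 + 1/3·5/3 = 122/9
s_6 = -3·122/9 + -3·-9/2 + -1/2·0 + 1/3·1 = -161/6
s_7 = -3·-161/6 + -3·122/9 + -1/2·-9/2 + 1/3·0 = 505/12
s_8 = -3·505/12 + -3·-161/6 + -1/2·122/9 + 1/3·-9/2 = -1945/36
s_9 = -3·-1945/36 + -3·505/12 + -1/2·-161/6 + 1/3·122/9 = 5807/108

5807/108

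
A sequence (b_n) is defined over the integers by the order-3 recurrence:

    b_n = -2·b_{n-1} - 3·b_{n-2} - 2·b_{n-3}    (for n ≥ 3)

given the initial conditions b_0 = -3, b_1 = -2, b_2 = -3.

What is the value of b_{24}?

b_3 = -2·-3 + -3·-2 + -2·-3 = 18
b_4 = -2·18 + -3·-3 + -2·-2 = -23
b_5 = -2·-23 + -3·18 + -2·-3 = -2
b_6 = -2·-2 + -3·-23 + -2·18 = 37
b_7 = -2·37 + -3·-2 + -2·-23 = -22
b_8 = -2·-22 + -3·37 + -2·-2 = -63
b_9 = -2·-63 + -3·-22 + -2·37 = 118
b_10 = -2·118 + -3·-63 + -2·-22 = -3
b_11 = -2·-3 + -3·118 + -2·-63 = -222
b_12 = -2·-222 + -3·-3 + -2·118 = 217
b_13 = -2·217 + -3·-222 + -2·-3 = 238
b_14 = -2·238 + -3·217 + -2·-222 = -683
b_15 = -2·-683 + -3·238 + -2·217 = 218
b_16 = -2·218 + -3·-683 + -2·238 = 1137
b_17 = -2·1137 + -3·218 + -2·-683 = -1562
b_18 = -2·-1562 + -3·1137 + -2·218 = -723
b_19 = -2·-723 + -3·-1562 + -2·1137 = 3858
b_20 = -2·3858 + -3·-723 + -2·-1562 = -2423
b_21 = -2·-2423 + -3·3858 + -2·-723 = -5282
b_22 = -2·-5282 + -3·-2423 + -2·3858 = 10117
b_23 = -2·10117 + -3·-5282 + -2·-2423 = 458
b_24 = -2·458 + -3·10117 + -2·-5282 = -20703

-20703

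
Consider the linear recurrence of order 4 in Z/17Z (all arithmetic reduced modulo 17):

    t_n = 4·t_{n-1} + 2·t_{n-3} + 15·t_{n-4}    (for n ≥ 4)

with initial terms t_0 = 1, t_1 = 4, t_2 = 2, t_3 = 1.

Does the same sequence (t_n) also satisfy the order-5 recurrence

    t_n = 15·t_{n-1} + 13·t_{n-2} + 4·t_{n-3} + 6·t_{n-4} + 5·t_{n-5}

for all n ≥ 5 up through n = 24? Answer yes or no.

Terms t_0..t_24: 1, 4, 2, 1, 10, 2, 6, 8, 16, 4, 3, 11, 3, 10, 5, 4, 13, 8, 13, 2, 15, 2, 3, 4, 7
n=5: candidate gives 13, actual t_5 = 2 ✗

no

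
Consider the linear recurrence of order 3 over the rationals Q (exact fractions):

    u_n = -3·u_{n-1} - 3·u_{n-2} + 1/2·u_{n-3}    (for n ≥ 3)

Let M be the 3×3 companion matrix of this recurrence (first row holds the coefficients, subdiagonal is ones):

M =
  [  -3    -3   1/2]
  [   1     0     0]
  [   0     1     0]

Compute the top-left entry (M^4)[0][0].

(M^4)[0][0] is the top entry after applying M 4 times to the unit state (1, 0, 0). Equivalently it is h_{6} for the auxiliary sequence (h_n) obeying the same recurrence with h_2 = 1 and h_i = 0 for 0 ≤ i < 2:
h_3 = -3·1 + -3·0 + 1/2·0 = -3
h_4 = -3·-3 + -3·1 + 1/2·0 = 6
h_5 = -3·6 + -3·-3 + 1/2·1 = -17/2
h_6 = -3·-17/2 + -3·6 + 1/2·-3 = 6

6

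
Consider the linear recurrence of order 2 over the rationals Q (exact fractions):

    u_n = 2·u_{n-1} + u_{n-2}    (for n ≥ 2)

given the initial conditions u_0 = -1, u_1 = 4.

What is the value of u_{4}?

43

u_2 = 2·4 + 1·-1 = 7
u_3 = 2·7 + 1·4 = 18
u_4 = 2·18 + 1·7 = 43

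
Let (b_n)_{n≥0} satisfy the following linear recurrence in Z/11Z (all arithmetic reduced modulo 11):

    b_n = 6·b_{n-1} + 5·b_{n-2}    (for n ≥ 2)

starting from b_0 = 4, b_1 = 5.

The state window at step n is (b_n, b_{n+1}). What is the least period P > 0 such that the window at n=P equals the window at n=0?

n=0: window = (4, 5)
n=1: window = (5, 6)
n=2: window = (6, 6)
n=3: window = (6, 0)
n=4: window = (0, 8)
n=5: window = (8, 4)
n=6: window = (4, 9)
n=7: window = (9, 8)
n=8: window = (8, 5)
n=9: window = (5, 4)
n=10: window = (4, 5)
window at n=10 equals window at n=0 → period = 10

10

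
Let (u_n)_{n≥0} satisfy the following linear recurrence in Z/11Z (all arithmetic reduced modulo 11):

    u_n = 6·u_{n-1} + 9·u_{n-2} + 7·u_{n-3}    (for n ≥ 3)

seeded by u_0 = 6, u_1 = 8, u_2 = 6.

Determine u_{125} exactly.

5

u_3 = 6·6 + 9·8 + 7·6 = 7
u_4 = 6·7 + 9·6 + 7·8 = 9
u_5 = 6·9 + 9·7 + 7·6 = 5
u_6 = 6·5 + 9·9 + 7·7 = 6
u_7 = 6·6 + 9·5 + 7·9 = 1
u_8 = 6·1 + 9·6 + 7·5 = 7
u_9 = 6·7 + 9·1 + 7·6 = 5
u_10 = 6·5 + 9·7 + 7·1 = 1
u_11 = 6·1 + 9·5 + 7·7 = 1
u_12 = 6·1 + 9·1 + 7·5 = 6
u_13 = 6·6 + 9·1 + 7·1 = 8
u_14 = 6·8 + 9·6 + 7·1 = 10
u_15 = 6·10 + 9·8 + 7·6 = 9
u_16 = 6·9 + 9·10 + 7·8 = 2
u_17 = 6·2 + 9·9 + 7·10 = 9
u_18 = 6·9 + 9·2 + 7·9 = 3
u_19 = 6·3 + 9·9 + 7·2 = 3
u_20 = 6·3 + 9·3 + 7·9 = 9
u_21 = 6·9 + 9·3 + 7·3 = 3
u_22 = 6·3 + 9·9 + 7·3 = 10
u_23 = 6·10 + 9·3 + 7·9 = 7
u_24 = 6·7 + 9·10 + 7·3 = 10
u_25 = 6·10 + 9·7 + 7·10 = 6
u_26 = 6·6 + 9·10 + 7·7 = 10
u_27 = 6·10 + 9·6 + 7·10 = 8
u_28 = 6·8 + 9·10 + 7·6 = 4
u_29 = 6·4 + 9·8 + 7·10 = 1
u_30 = 6·1 + 9·4 + 7·8 = 10
u_31 = 6·10 + 9·1 + 7·4 = 9
u_32 = 6·9 + 9·10 + 7·1 = 8
u_33 = 6·8 + 9·9 + 7·10 = 1
u_34 = 6·1 + 9·8 + 7·9 = 9
u_35 = 6·9 + 9·1 + 7·8 = 9
u_36 = 6·9 + 9·9 + 7·1 = 10
u_37 = 6·10 + 9·9 + 7·9 = 6
u_38 = 6·6 + 9·10 + 7·9 = 2
u_39 = 6·2 + 9·6 + 7·10 = 4
u_40 = 6·4 + 9·2 + 7·6 = 7
u_41 = 6·7 + 9·4 + 7·2 = 4
u_42 = 6·4 + 9·7 + 7·4 = 5
u_43 = 6·5 + 9·4 + 7·7 = 5
u_44 = 6·5 + 9·5 + 7·4 = 4
u_45 = 6·4 + 9·5 + 7·5 = 5
u_46 = 6·5 + 9·4 + 7·5 = 2
u_47 = 6·2 + 9·5 + 7·4 = 8
u_48 = 6·8 + 9·2 + 7·5 = 2
u_49 = 6·2 + 9·8 + 7·2 = 10
u_50 = 6·10 + 9·2 + 7·8 = 2
u_51 = 6·2 + 9·10 + 7·2 = 6
u_52 = 6·6 + 9·2 + 7·10 = 3
u_53 = 6·3 + 9·6 + 7·2 = 9
u_54 = 6·9 + 9·3 + 7·6 = 2
u_55 = 6·2 + 9·9 + 7·3 = 4
u_56 = 6·4 + 9·2 + 7·9 = 6
u_57 = 6·6 + 9·4 + 7·2 = 9
u_58 = 6·9 + 9·6 + 7·4 = 4
u_59 = 6·4 + 9·9 + 7·6 = 4
u_60 = 6·4 + 9·4 + 7·9 = 2
u_61 = 6·2 + 9·4 + 7·4 = 10
u_62 = 6·10 + 9·2 + 7·4 = 7
u_63 = 6·7 + 9·10 + 7·2 = 3
u_64 = 6·3 + 9·7 + 7·10 = 8
u_65 = 6·8 + 9·3 + 7·7 = 3
u_66 = 6·3 + 9·8 + 7·3 = 1
u_67 = 6·1 + 9·3 + 7·8 = 1
u_68 = 6·1 + 9·1 + 7·3 = 3
u_69 = 6·3 + 9·1 + 7·1 = 1
u_70 = 6·1 + 9·3 + 7·1 = 7
u_71 = 6·7 + 9·1 + 7·3 = 6
u_72 = 6·6 + 9·7 + 7·1 = 7
u_73 = 6·7 + 9·6 + 7·7 = 2
u_74 = 6·2 + 9·7 + 7·6 = 7
u_75 = 6·7 + 9·2 + 7·7 = 10
u_76 = 6·10 + 9·7 + 7·2 = 5
u_77 = 6·5 + 9·10 + 7·7 = 4
u_78 = 6·4 + 9·5 + 7·10 = 7
u_79 = 6·7 + 9·4 + 7·5 = 3
u_80 = 6·3 + 9·7 + 7·4 = 10
u_81 = 6·10 + 9·3 + 7·7 = 4
u_82 = 6·4 + 9·10 + 7·3 = 3
u_83 = 6·3 + 9·4 + 7·10 = 3
u_84 = 6·3 + 9·3 + 7·4 = 7
u_85 = 6·7 + 9·3 + 7·3 = 2
u_86 = 6·2 + 9·7 + 7·3 = 8
u_87 = 6·8 + 9·2 + 7·7 = 5
u_88 = 6·5 + 9·8 + 7·2 = 6
u_89 = 6·6 + 9·5 + 7·8 = 5
u_90 = 6·5 + 9·6 + 7·5 = 9
u_91 = 6·9 + 9·5 + 7·6 = 9
u_92 = 6·9 + 9·9 + 7·5 = 5
u_93 = 6·5 + 9·9 + 7·9 = 9
u_94 = 6·9 + 9·5 + 7·9 = 8
u_95 = 6·8 + 9·9 + 7·5 = 10
u_96 = 6·10 + 9·8 + 7·9 = 8
u_97 = 6·8 + 9·10 + 7·8 = 7
u_98 = 6·7 + 9·8 + 7·10 = 8
u_99 = 6·8 + 9·7 + 7·8 = 2
u_100 = 6·2 + 9·8 + 7·7 = 1
u_101 = 6·1 + 9·2 + 7·8 = 3
u_102 = 6·3 + 9·1 + 7·2 = 8
u_103 = 6·8 + 9·3 + 7·1 = 5
u_104 = 6·5 + 9·8 + 7·3 = 2
u_105 = 6·2 + 9·5 + 7·8 = 3
u_106 = 6·3 + 9·2 + 7·5 = 5
u_107 = 6·5 + 9·3 + 7·2 = 5
u_108 = 6·5 + 9·5 + 7·3 = 8
u_109 = 6·8 + 9·5 + 7·5 = 7
u_110 = 6·7 + 9·8 + 7·5 = 6
u_111 = 6·6 + 9·7 + 7·8 = 1
u_112 = 6·1 + 9·6 + 7·7 = 10
u_113 = 6·10 + 9·1 + 7·6 = 1
u_114 = 6·1 + 9·10 + 7·1 = 4
u_115 = 6·4 + 9·1 + 7·10 = 4
u_116 = 6·4 + 9·4 + 7·1 = 1
u_117 = 6·1 + 9·4 + 7·4 = 4
u_118 = 6·4 + 9·1 + 7·4 = 6
u_119 = 6·6 + 9·4 + 7·1 = 2
u_120 = 6·2 + 9·6 + 7·4 = 6
u_121 = 6·6 + 9·2 + 7·6 = 8
u_122 = 6·8 + 9·6 + 7·2 = 6
u_123 = 6·6 + 9·8 + 7·6 = 7
u_124 = 6·7 + 9·6 + 7·8 = 9
u_125 = 6·9 + 9·7 + 7·6 = 5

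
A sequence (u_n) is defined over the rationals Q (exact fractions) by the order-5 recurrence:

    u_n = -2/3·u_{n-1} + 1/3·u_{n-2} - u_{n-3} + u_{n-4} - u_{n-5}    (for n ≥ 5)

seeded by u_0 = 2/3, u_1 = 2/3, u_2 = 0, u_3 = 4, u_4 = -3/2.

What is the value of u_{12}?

-758936/6561

u_5 = -2/3·-3/2 + 1/3·4 + -1·0 + 1·2/3 + -1·2/3 = 7/3
u_6 = -2/3·7/3 + 1/3·-3/2 + -1·4 + 1·0 + -1·2/3 = -121/18
u_7 = -2/3·-121/18 + 1/3·7/3 + -1·-3/2 + 1·4 + -1·0 = 581/54
u_8 = -2/3·581/54 + 1/3·-121/18 + -1·7/3 + 1·-3/2 + -1·4 = -1397/81
u_9 = -2/3·-1397/81 + 1/3·581/54 + -1·-121/18 + 1·7/3 + -1·-3/2 = 12461/486
u_10 = -2/3·12461/486 + 1/3·-1397/81 + -1·581/54 + 1·-121/18 + -1·7/3 = -31097/729
u_11 = -2/3·-31097/729 + 1/3·12461/486 + -1·-1397/81 + 1·581/54 + -1·-121/18 = 313673/4374
u_12 = -2/3·313673/4374 + 1/3·-31097/729 + -1·12461/486 + 1·-1397/81 + -1·581/54 = -758936/6561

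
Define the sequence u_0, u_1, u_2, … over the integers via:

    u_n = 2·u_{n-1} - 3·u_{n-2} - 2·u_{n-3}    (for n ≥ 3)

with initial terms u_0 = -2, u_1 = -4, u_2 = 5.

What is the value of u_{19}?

u_3 = 2·5 + -3·-4 + -2·-2 = 26
u_4 = 2·26 + -3·5 + -2·-4 = 45
u_5 = 2·45 + -3·26 + -2·5 = 2
u_6 = 2·2 + -3·45 + -2·26 = -183
u_7 = 2·-183 + -3·2 + -2·45 = -462
u_8 = 2·-462 + -3·-183 + -2·2 = -379
u_9 = 2·-379 + -3·-462 + -2·-183 = 994
u_10 = 2·994 + -3·-379 + -2·-462 = 4049
u_11 = 2·4049 + -3·994 + -2·-379 = 5874
u_12 = 2·5874 + -3·4049 + -2·994 = -2387
u_13 = 2·-2387 + -3·5874 + -2·4049 = -30494
u_14 = 2·-30494 + -3·-2387 + -2·5874 = -65575
u_15 = 2·-65575 + -3·-30494 + -2·-2387 = -34894
u_16 = 2·-34894 + -3·-65575 + -2·-30494 = 187925
u_17 = 2·187925 + -3·-34894 + -2·-65575 = 611682
u_18 = 2·611682 + -3·187925 + -2·-34894 = 729377
u_19 = 2·729377 + -3·611682 + -2·187925 = -752142

-752142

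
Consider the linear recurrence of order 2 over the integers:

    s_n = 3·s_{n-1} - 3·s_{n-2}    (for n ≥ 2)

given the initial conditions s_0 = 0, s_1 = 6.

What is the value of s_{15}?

s_2 = 3·6 + -3·0 = 18
s_3 = 3·18 + -3·6 = 36
s_4 = 3·36 + -3·18 = 54
s_5 = 3·54 + -3·36 = 54
s_6 = 3·54 + -3·54 = 0
s_7 = 3·0 + -3·54 = -162
s_8 = 3·-162 + -3·0 = -486
s_9 = 3·-486 + -3·-162 = -972
s_10 = 3·-972 + -3·-486 = -1458
s_11 = 3·-1458 + -3·-972 = -1458
s_12 = 3·-1458 + -3·-1458 = 0
s_13 = 3·0 + -3·-1458 = 4374
s_14 = 3·4374 + -3·0 = 13122
s_15 = 3·13122 + -3·4374 = 26244

26244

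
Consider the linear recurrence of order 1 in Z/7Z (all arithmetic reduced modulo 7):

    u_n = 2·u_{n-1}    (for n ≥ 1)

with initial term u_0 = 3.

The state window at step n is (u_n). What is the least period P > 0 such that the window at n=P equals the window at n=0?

n=0: window = (3)
n=1: window = (6)
n=2: window = (5)
n=3: window = (3)
window at n=3 equals window at n=0 → period = 3

3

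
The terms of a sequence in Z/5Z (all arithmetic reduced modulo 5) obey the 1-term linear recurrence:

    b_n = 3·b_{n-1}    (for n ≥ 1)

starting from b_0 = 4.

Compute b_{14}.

b_1 = 3·4 = 2
b_2 = 3·2 = 1
b_3 = 3·1 = 3
b_4 = 3·3 = 4
(b_4) = (4) = (b_0), so the sequence has period 4.
14 ≡ 2 (mod 4), hence b_14 = b_2 = 1.

1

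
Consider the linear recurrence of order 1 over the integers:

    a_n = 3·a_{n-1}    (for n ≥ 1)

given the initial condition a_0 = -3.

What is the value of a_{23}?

a_1 = 3·-3 = -9
a_2 = 3·-9 = -27
a_3 = 3·-27 = -81
a_4 = 3·-81 = -243
a_5 = 3·-243 = -729
a_6 = 3·-729 = -2187
a_7 = 3·-2187 = -6561
a_8 = 3·-6561 = -19683
a_9 = 3·-19683 = -59049
a_10 = 3·-59049 = -177147
a_11 = 3·-177147 = -531441
a_12 = 3·-531441 = -1594323
a_13 = 3·-1594323 = -4782969
a_14 = 3·-4782969 = -14348907
a_15 = 3·-14348907 = -43046721
a_16 = 3·-43046721 = -129140163
a_17 = 3·-129140163 = -387420489
a_18 = 3·-387420489 = -1162261467
a_19 = 3·-1162261467 = -3486784401
a_20 = 3·-3486784401 = -10460353203
a_21 = 3·-10460353203 = -31381059609
a_22 = 3·-31381059609 = -94143178827
a_23 = 3·-94143178827 = -282429536481

-282429536481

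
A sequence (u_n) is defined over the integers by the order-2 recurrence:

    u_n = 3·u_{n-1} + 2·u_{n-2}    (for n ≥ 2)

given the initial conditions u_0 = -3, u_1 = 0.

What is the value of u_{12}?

u_2 = 3·0 + 2·-3 = -6
u_3 = 3·-6 + 2·0 = -18
u_4 = 3·-18 + 2·-6 = -66
u_5 = 3·-66 + 2·-18 = -234
u_6 = 3·-234 + 2·-66 = -834
u_7 = 3·-834 + 2·-234 = -2970
u_8 = 3·-2970 + 2·-834 = -10578
u_9 = 3·-10578 + 2·-2970 = -37674
u_10 = 3·-37674 + 2·-10578 = -134178
u_11 = 3·-134178 + 2·-37674 = -477882
u_12 = 3·-477882 + 2·-134178 = -1702002

-1702002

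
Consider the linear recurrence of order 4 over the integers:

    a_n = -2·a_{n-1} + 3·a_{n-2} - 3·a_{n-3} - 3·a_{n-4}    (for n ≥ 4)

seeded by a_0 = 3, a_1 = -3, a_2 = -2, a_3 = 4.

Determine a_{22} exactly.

a_4 = -2·4 + 3·-2 + -3·-3 + -3·3 = -14
a_5 = -2·-14 + 3·4 + -3·-2 + -3·-3 = 55
a_6 = -2·55 + 3·-14 + -3·4 + -3·-2 = -158
a_7 = -2·-158 + 3·55 + -3·-14 + -3·4 = 511
a_8 = -2·511 + 3·-158 + -3·55 + -3·-14 = -1619
a_9 = -2·-1619 + 3·511 + -3·-158 + -3·55 = 5080
a_10 = -2·5080 + 3·-1619 + -3·511 + -3·-158 = -16076
a_11 = -2·-16076 + 3·5080 + -3·-1619 + -3·511 = 50716
a_12 = -2·50716 + 3·-16076 + -3·5080 + -3·-1619 = -160043
a_13 = -2·-160043 + 3·50716 + -3·-16076 + -3·5080 = 505222
a_14 = -2·505222 + 3·-160043 + -3·50716 + -3·-16076 = -1594493
a_15 = -2·-1594493 + 3·505222 + -3·-160043 + -3·50716 = 5032633
a_16 = -2·5032633 + 3·-1594493 + -3·505222 + -3·-160043 = -15884282
a_17 = -2·-15884282 + 3·5032633 + -3·-1594493 + -3·505222 = 50134276
a_18 = -2·50134276 + 3·-15884282 + -3·5032633 + -3·-1594493 = -158235818
a_19 = -2·-158235818 + 3·50134276 + -3·-15884282 + -3·5032633 = 499429411
a_20 = -2·499429411 + 3·-158235818 + -3·50134276 + -3·-15884282 = -1576316258
a_21 = -2·-1576316258 + 3·499429411 + -3·-158235818 + -3·50134276 = 4975225375
a_22 = -2·4975225375 + 3·-1576316258 + -3·499429411 + -3·-158235818 = -15702980303

-15702980303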